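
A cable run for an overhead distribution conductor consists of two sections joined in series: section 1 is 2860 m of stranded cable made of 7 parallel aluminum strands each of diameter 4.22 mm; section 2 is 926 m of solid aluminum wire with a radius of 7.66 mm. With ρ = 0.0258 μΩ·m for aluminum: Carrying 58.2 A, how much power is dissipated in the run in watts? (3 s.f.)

2990 W

ρ = 0.0258 μΩ·m = 2.58×10^-8 Ω·m
Section 1: A_strand = π(2.1100e-03)² = 1.399e-05 m²; R₁ = ρL/(N·A_s) = (2.58×10^-8)(2860)/(7×1.399e-05) = 0.7537 Ω
Section 2: A = πr² = π(7.6600e-03 m)² = 1.843e-04 m²
R₂ = (2.58×10^-8)(926)/(1.843e-04) = 0.1296 Ω
R = R₁ + R₂ = 0.8833 Ω
P = I²R = (58.2)² × 0.8833 = 2990 W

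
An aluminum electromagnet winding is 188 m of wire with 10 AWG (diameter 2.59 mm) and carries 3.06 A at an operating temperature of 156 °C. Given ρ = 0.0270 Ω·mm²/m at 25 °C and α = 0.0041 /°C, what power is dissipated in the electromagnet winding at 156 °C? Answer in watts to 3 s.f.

13.9 W

ρ = 0.0270 Ω·mm²/m = 2.70×10^-8 Ω·m
A = π(2.59/2 mm)² = π(1.2950e-03 m)² = 5.269e-06 m²
R₍25₎ = ρL/A = (2.70×10^-8)(188)/(5.269e-06) = 0.9635 Ω
R₍156₎ = R₍25₎(1 + αΔT) = 0.9635 × (1 + 0.0041×131) = 1.481 Ω
P = I²R = (3.06)² × 1.481 = 13.9 W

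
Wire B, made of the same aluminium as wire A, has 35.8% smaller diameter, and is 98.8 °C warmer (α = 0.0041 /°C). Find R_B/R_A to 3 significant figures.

3.41

R ∝ ρL/d² with ρ ∝ (1+αΔT), so R_B/R_A = (1 − 35.8/100)⁻² × (1 + 0.0041×98.8)
= 2.426 × 1.405 = 3.41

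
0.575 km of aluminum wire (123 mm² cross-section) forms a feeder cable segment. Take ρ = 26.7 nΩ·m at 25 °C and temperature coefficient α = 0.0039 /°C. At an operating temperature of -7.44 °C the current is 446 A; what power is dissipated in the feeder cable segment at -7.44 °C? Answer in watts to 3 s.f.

21700 W

ρ = 26.7 nΩ·m = 2.67×10^-8 Ω·m
A = 123 mm² = 1.230e-04 m²
R₍25₎ = ρL/A = (2.67×10^-8)(575)/(1.230e-04) = 0.1248 Ω
R₍-7.44₎ = R₍25₎(1 + αΔT) = 0.1248 × (1 + 0.0039×-32.4) = 0.109 Ω
P = I²R = (446)² × 0.109 = 21700 W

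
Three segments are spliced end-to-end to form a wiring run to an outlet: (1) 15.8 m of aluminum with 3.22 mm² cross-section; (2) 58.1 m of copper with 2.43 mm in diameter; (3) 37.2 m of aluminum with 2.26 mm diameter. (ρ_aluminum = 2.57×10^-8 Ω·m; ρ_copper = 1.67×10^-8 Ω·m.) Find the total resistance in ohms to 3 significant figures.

0.574 Ω

Seg 1: A = 3.22 mm² = 3.220e-06 m²
R_1 = (2.57×10^-8)(15.8)/(3.220e-06) = 0.1261 Ω
Seg 2: A = π(d/2)² = π(1.2150e-03 m)² = 4.638e-06 m²
R_2 = (1.67×10^-8)(58.1)/(4.638e-06) = 0.2092 Ω
Seg 3: A = π(d/2)² = π(1.1300e-03 m)² = 4.011e-06 m²
R_3 = (2.57×10^-8)(37.2)/(4.011e-06) = 0.2383 Ω
R_total = R_1 + R_2 + R_3 = 0.574 Ω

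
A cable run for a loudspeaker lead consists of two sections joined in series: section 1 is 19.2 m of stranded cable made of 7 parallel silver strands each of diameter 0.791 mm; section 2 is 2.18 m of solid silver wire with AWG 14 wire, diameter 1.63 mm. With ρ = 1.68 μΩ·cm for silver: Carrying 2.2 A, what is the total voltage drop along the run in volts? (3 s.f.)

ρ = 1.68 μΩ·cm = 1.68×10^-8 Ω·m
Section 1: A_strand = π(3.9550e-04)² = 4.914e-07 m²; R₁ = ρL/(N·A_s) = (1.68×10^-8)(19.2)/(7×4.914e-07) = 0.09377 Ω
Section 2: A = π(1.63/2 mm)² = π(8.1500e-04 m)² = 2.087e-06 m²
R₂ = (1.68×10^-8)(2.18)/(2.087e-06) = 0.01755 Ω
R = R₁ + R₂ = 0.1113 Ω
V = IR = 2.2 × 0.1113 = 0.245 V

0.245 V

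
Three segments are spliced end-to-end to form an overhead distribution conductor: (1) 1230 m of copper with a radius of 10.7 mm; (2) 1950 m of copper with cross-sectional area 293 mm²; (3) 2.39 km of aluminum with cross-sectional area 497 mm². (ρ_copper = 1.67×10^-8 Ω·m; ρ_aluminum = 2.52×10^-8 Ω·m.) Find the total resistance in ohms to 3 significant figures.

Seg 1: A = πr² = π(1.0700e-02 m)² = 3.597e-04 m²
R_1 = (1.67×10^-8)(1230)/(3.597e-04) = 0.05711 Ω
Seg 2: A = 293 mm² = 2.930e-04 m²
R_2 = (1.67×10^-8)(1950)/(2.930e-04) = 0.1111 Ω
Seg 3: A = 497 mm² = 4.970e-04 m²
R_3 = (2.52×10^-8)(2390)/(4.970e-04) = 0.1212 Ω
R_total = R_1 + R_2 + R_3 = 0.289 Ω

0.289 Ω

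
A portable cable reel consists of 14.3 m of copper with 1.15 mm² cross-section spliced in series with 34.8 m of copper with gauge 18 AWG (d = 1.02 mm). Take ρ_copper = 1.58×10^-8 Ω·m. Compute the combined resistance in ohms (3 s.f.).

0.869 Ω

Segment 1: A = 1.15 mm² = 1.150e-06 m²
R₁ = ρL/A = (1.58×10^-8)(14.3)/(1.150e-06) = 0.1965 Ω
Segment 2: A = π(1.02/2 mm)² = π(5.1000e-04 m)² = 8.171e-07 m²
R₂ = (1.58×10^-8)(34.8)/(8.171e-07) = 0.6729 Ω
R = R₁ + R₂ = 0.869 Ω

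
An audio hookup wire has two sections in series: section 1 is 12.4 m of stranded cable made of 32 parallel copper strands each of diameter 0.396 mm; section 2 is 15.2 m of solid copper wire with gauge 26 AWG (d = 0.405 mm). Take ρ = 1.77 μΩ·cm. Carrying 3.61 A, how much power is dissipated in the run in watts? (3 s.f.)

ρ = 1.77 μΩ·cm = 1.77×10^-8 Ω·m
Section 1: A_strand = π(1.9800e-04)² = 1.232e-07 m²; R₁ = ρL/(N·A_s) = (1.77×10^-8)(12.4)/(32×1.232e-07) = 0.05569 Ω
Section 2: A = π(0.405/2 mm)² = π(2.0250e-04 m)² = 1.288e-07 m²
R₂ = (1.77×10^-8)(15.2)/(1.288e-07) = 2.088 Ω
R = R₁ + R₂ = 2.144 Ω
P = I²R = (3.61)² × 2.144 = 27.9 W

27.9 W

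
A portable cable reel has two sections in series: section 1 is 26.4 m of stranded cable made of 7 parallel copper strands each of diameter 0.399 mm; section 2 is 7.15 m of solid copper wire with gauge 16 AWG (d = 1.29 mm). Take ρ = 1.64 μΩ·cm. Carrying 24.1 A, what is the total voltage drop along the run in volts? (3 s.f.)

14.1 V

ρ = 1.64 μΩ·cm = 1.64×10^-8 Ω·m
Section 1: A_strand = π(1.9950e-04)² = 1.250e-07 m²; R₁ = ρL/(N·A_s) = (1.64×10^-8)(26.4)/(7×1.250e-07) = 0.4947 Ω
Section 2: A = π(1.29/2 mm)² = π(6.4500e-04 m)² = 1.307e-06 m²
R₂ = (1.64×10^-8)(7.15)/(1.307e-06) = 0.08972 Ω
R = R₁ + R₂ = 0.5844 Ω
V = IR = 24.1 × 0.5844 = 14.1 V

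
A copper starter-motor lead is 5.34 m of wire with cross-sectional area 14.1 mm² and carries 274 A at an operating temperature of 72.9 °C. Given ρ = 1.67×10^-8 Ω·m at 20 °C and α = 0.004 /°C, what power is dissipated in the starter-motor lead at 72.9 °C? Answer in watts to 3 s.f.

575 W

A = 14.1 mm² = 1.410e-05 m²
R₍20₎ = ρL/A = (1.67×10^-8)(5.34)/(1.410e-05) = 0.006325 Ω
R₍72.9₎ = R₍20₎(1 + αΔT) = 0.006325 × (1 + 0.004×52.9) = 0.007663 Ω
P = I²R = (274)² × 0.007663 = 575 W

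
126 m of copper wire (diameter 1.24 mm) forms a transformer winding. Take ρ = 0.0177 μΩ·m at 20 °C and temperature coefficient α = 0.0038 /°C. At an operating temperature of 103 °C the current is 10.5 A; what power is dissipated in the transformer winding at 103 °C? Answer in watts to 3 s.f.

ρ = 0.0177 μΩ·m = 1.77×10^-8 Ω·m
A = π(d/2)² = π(6.2000e-04 m)² = 1.208e-06 m²
R₍20₎ = ρL/A = (1.77×10^-8)(126)/(1.208e-06) = 1.847 Ω
R₍103₎ = R₍20₎(1 + αΔT) = 1.847 × (1 + 0.0038×83) = 2.429 Ω
P = I²R = (10.5)² × 2.429 = 268 W

268 W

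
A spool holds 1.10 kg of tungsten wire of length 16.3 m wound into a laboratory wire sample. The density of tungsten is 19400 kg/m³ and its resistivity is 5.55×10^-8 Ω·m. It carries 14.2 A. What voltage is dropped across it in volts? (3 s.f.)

A = m/(density·L) = 1.1/(19400×16.3) = 3.4786e-06 m²
R = ρL/A = (5.55×10^-8)(16.3)/(3.4786e-06) = 0.2601 Ω
V = IR = 14.2 × 0.2601 = 3.69 V

3.69 V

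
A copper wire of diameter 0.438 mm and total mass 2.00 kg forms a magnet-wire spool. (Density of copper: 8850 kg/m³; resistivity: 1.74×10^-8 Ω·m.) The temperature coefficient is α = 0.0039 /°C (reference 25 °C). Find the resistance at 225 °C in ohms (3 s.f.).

308 Ω

A = π(d/2)² = π(2.1900e-04 m)² = 1.5067e-07 m²
L = m/(density·A) = 2/(8850×1.5067e-07) = 1500 m
R = ρL/A = (1.74×10^-8)(1500)/(1.5067e-07) = 173.2 Ω
R(225 °C) = 173.2 × (1 + 0.0039×200) = 308 Ω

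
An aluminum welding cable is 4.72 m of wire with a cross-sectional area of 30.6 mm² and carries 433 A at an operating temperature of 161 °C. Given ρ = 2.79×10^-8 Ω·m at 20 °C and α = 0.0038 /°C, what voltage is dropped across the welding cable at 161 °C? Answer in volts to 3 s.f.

A = 30.6 mm² = 3.060e-05 m²
R₍20₎ = ρL/A = (2.79×10^-8)(4.72)/(3.060e-05) = 0.004304 Ω
R₍161₎ = R₍20₎(1 + αΔT) = 0.004304 × (1 + 0.0038×141) = 0.006609 Ω
V = IR = 433 × 0.006609 = 2.86 V

2.86 V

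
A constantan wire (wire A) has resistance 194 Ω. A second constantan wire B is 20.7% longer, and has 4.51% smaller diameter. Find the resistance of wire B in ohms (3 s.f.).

R ∝ L/d², so R_B/R_A = (1 + 20.7/100) × (1 − 4.51/100)⁻²
= 1.207 × 1.097 = 1.324
R_B = 1.324 × 194 = 257 Ω

257 Ω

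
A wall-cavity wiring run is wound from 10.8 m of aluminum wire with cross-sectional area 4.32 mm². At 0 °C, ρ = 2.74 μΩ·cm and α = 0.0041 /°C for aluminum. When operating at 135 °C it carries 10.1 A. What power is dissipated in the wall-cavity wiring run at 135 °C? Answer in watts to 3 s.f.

10.9 W

ρ = 2.74 μΩ·cm = 2.74×10^-8 Ω·m
A = 4.32 mm² = 4.320e-06 m²
R₍0₎ = ρL/A = (2.74×10^-8)(10.8)/(4.320e-06) = 0.0685 Ω
R₍135₎ = R₍0₎(1 + αΔT) = 0.0685 × (1 + 0.0041×135) = 0.1064 Ω
P = I²R = (10.1)² × 0.1064 = 10.9 W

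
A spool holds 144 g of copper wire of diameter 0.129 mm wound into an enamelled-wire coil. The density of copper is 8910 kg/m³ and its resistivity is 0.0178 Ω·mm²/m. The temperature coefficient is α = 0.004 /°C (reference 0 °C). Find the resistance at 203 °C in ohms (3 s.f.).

3050 Ω

ρ = 0.0178 Ω·mm²/m = 1.78×10^-8 Ω·m
A = π(d/2)² = π(6.4500e-05 m)² = 1.3070e-08 m²
L = m/(density·A) = 0.144/(8910×1.3070e-08) = 1237 m
R = ρL/A = (1.78×10^-8)(1237)/(1.3070e-08) = 1684 Ω
R(203 °C) = 1684 × (1 + 0.004×203) = 3050 Ω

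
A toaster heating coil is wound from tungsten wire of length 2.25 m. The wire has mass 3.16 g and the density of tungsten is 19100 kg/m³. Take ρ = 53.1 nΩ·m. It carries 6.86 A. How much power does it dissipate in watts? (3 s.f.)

76.5 W

ρ = 53.1 nΩ·m = 5.31×10^-8 Ω·m
A = m/(density·L) = 0.00316/(19100×2.25) = 7.3531e-08 m²
R = ρL/A = (5.31×10^-8)(2.25)/(7.3531e-08) = 1.625 Ω
P = I²R = (6.86)² × 1.625 = 76.5 W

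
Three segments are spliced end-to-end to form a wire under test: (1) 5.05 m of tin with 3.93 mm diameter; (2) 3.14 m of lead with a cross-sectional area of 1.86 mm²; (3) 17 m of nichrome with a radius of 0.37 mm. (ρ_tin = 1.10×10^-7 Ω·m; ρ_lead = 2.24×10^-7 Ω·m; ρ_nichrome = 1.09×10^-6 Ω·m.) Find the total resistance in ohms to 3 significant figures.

43.5 Ω

Seg 1: A = π(d/2)² = π(1.9650e-03 m)² = 1.213e-05 m²
R_1 = (1.10×10^-7)(5.05)/(1.213e-05) = 0.04579 Ω
Seg 2: A = 1.86 mm² = 1.860e-06 m²
R_2 = (2.24×10^-7)(3.14)/(1.860e-06) = 0.3782 Ω
Seg 3: A = πr² = π(3.7000e-04 m)² = 4.301e-07 m²
R_3 = (1.09×10^-6)(17)/(4.301e-07) = 43.08 Ω
R_total = R_1 + R_2 + R_3 = 43.5 Ω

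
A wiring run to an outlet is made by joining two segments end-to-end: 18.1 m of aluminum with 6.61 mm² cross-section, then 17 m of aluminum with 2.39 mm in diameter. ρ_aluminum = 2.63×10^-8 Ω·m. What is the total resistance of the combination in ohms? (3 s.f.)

Segment 1: A = 6.61 mm² = 6.610e-06 m²
R₁ = ρL/A = (2.63×10^-8)(18.1)/(6.610e-06) = 0.07202 Ω
Segment 2: A = π(d/2)² = π(1.1950e-03 m)² = 4.486e-06 m²
R₂ = (2.63×10^-8)(17)/(4.486e-06) = 0.09966 Ω
R = R₁ + R₂ = 0.172 Ω

0.172 Ω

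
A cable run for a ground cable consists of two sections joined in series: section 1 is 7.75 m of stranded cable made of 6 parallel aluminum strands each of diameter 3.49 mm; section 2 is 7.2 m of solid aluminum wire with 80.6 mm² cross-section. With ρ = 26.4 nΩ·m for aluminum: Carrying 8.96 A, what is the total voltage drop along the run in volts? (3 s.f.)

0.0531 V

ρ = 26.4 nΩ·m = 2.64×10^-8 Ω·m
Section 1: A_strand = π(1.7450e-03)² = 9.566e-06 m²; R₁ = ρL/(N·A_s) = (2.64×10^-8)(7.75)/(6×9.566e-06) = 0.003565 Ω
Section 2: A = 80.6 mm² = 8.060e-05 m²
R₂ = (2.64×10^-8)(7.2)/(8.060e-05) = 0.002358 Ω
R = R₁ + R₂ = 0.005923 Ω
V = IR = 8.96 × 0.005923 = 0.0531 V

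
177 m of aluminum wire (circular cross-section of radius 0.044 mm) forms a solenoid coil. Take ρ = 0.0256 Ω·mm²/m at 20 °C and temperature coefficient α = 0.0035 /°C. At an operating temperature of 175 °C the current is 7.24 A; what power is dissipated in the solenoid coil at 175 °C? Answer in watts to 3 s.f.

60200 W

ρ = 0.0256 Ω·mm²/m = 2.56×10^-8 Ω·m
A = πr² = π(4.4000e-05 m)² = 6.082e-09 m²
R₍20₎ = ρL/A = (2.56×10^-8)(177)/(6.082e-09) = 745 Ω
R₍175₎ = R₍20₎(1 + αΔT) = 745 × (1 + 0.0035×155) = 1149 Ω
P = I²R = (7.24)² × 1149 = 60200 W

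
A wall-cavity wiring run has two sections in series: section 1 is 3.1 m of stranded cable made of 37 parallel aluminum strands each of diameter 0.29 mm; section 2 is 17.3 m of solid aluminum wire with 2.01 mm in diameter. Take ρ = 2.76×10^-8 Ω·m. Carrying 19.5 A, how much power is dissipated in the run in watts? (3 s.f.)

70.5 W

Section 1: A_strand = π(1.4500e-04)² = 6.605e-08 m²; R₁ = ρL/(N·A_s) = (2.76×10^-8)(3.1)/(37×6.605e-08) = 0.03501 Ω
Section 2: A = π(d/2)² = π(1.0050e-03 m)² = 3.173e-06 m²
R₂ = (2.76×10^-8)(17.3)/(3.173e-06) = 0.1505 Ω
R = R₁ + R₂ = 0.1855 Ω
P = I²R = (19.5)² × 0.1855 = 70.5 W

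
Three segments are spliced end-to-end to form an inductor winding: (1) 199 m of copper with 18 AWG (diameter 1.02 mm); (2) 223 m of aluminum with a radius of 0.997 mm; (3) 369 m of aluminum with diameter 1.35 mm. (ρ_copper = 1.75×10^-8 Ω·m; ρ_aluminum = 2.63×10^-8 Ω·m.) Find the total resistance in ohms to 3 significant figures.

Seg 1: A = π(1.02/2 mm)² = π(5.1000e-04 m)² = 8.171e-07 m²
R_1 = (1.75×10^-8)(199)/(8.171e-07) = 4.262 Ω
Seg 2: A = πr² = π(9.9700e-04 m)² = 3.123e-06 m²
R_2 = (2.63×10^-8)(223)/(3.123e-06) = 1.878 Ω
Seg 3: A = π(d/2)² = π(6.7500e-04 m)² = 1.431e-06 m²
R_3 = (2.63×10^-8)(369)/(1.431e-06) = 6.78 Ω
R_total = R_1 + R_2 + R_3 = 12.9 Ω

12.9 Ω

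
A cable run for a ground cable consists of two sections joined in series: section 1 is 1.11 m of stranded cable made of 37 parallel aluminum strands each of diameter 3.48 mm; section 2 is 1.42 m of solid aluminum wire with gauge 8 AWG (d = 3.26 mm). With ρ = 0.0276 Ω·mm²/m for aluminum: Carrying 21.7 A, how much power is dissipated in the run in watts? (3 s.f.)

ρ = 0.0276 Ω·mm²/m = 2.76×10^-8 Ω·m
Section 1: A_strand = π(1.7400e-03)² = 9.511e-06 m²; R₁ = ρL/(N·A_s) = (2.76×10^-8)(1.11)/(37×9.511e-06) = 8.705×10^-5 Ω
Section 2: A = π(3.26/2 mm)² = π(1.6300e-03 m)² = 8.347e-06 m²
R₂ = (2.76×10^-8)(1.42)/(8.347e-06) = 0.004695 Ω
R = R₁ + R₂ = 0.004782 Ω
P = I²R = (21.7)² × 0.004782 = 2.25 W

2.25 W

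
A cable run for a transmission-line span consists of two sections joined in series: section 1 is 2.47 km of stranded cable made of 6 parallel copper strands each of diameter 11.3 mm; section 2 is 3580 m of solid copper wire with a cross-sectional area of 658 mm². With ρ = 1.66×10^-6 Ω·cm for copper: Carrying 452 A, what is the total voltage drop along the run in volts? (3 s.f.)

ρ = 1.66×10^-6 Ω·cm = 1.66×10^-8 Ω·m
Section 1: A_strand = π(5.6500e-03)² = 1.003e-04 m²; R₁ = ρL/(N·A_s) = (1.66×10^-8)(2470)/(6×1.003e-04) = 0.06814 Ω
Section 2: A = 658 mm² = 6.580e-04 m²
R₂ = (1.66×10^-8)(3580)/(6.580e-04) = 0.09032 Ω
R = R₁ + R₂ = 0.1585 Ω
V = IR = 452 × 0.1585 = 71.6 V

71.6 V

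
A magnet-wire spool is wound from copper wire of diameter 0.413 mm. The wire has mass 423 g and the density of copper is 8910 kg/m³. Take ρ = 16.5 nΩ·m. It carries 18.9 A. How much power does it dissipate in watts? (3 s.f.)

15600 W

ρ = 16.5 nΩ·m = 1.65×10^-8 Ω·m
A = π(d/2)² = π(2.0650e-04 m)² = 1.3396e-07 m²
L = m/(density·A) = 0.423/(8910×1.3396e-07) = 354.4 m
R = ρL/A = (1.65×10^-8)(354.4)/(1.3396e-07) = 43.65 Ω
P = I²R = (18.9)² × 43.65 = 15600 W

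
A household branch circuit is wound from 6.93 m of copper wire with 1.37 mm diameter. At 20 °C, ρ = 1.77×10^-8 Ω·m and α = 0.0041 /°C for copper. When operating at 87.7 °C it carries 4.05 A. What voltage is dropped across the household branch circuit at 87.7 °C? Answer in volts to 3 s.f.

0.431 V

A = π(d/2)² = π(6.8500e-04 m)² = 1.474e-06 m²
R₍20₎ = ρL/A = (1.77×10^-8)(6.93)/(1.474e-06) = 0.08321 Ω
R₍87.7₎ = R₍20₎(1 + αΔT) = 0.08321 × (1 + 0.0041×67.7) = 0.1063 Ω
V = IR = 4.05 × 0.1063 = 0.431 V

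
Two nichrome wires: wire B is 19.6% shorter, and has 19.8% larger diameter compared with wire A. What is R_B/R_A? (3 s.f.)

0.560

R ∝ L/d², so R_B/R_A = (1 − 19.6/100) × (1 + 19.8/100)⁻²
= 0.804 × 0.6968 = 0.560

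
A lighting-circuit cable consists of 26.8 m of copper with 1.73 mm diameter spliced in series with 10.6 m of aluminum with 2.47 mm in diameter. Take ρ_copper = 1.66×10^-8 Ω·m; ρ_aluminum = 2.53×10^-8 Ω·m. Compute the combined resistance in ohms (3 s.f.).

0.245 Ω

Segment 1: A = π(d/2)² = π(8.6500e-04 m)² = 2.351e-06 m²
R₁ = ρL/A = (1.66×10^-8)(26.8)/(2.351e-06) = 0.1893 Ω
Segment 2: A = π(d/2)² = π(1.2350e-03 m)² = 4.792e-06 m²
R₂ = (2.53×10^-8)(10.6)/(4.792e-06) = 0.05597 Ω
R = R₁ + R₂ = 0.245 Ω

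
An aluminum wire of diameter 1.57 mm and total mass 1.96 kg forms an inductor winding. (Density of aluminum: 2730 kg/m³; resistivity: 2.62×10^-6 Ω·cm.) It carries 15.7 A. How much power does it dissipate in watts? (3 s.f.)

1240 W

ρ = 2.62×10^-6 Ω·cm = 2.62×10^-8 Ω·m
A = π(d/2)² = π(7.8500e-04 m)² = 1.9359e-06 m²
L = m/(density·A) = 1.96/(2730×1.9359e-06) = 370.9 m
R = ρL/A = (2.62×10^-8)(370.9)/(1.9359e-06) = 5.019 Ω
P = I²R = (15.7)² × 5.019 = 1240 W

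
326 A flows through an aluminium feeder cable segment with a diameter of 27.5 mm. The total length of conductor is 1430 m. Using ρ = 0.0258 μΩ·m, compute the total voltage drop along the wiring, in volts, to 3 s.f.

20.2 V

ρ = 0.0258 μΩ·m = 2.58×10^-8 Ω·m
A = π(d/2)² = π(1.3750e-02 m)² = 5.940e-04 m²
R = ρL/A = (2.58×10^-8)(1430)/(5.940e-04) = 0.06212 Ω
V = IR = 326 × 0.06212 = 20.2 V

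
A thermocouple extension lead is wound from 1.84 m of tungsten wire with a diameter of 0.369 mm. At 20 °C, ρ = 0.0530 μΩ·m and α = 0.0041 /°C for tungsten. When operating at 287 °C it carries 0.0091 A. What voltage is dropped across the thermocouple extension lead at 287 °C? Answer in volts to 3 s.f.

ρ = 0.0530 μΩ·m = 5.30×10^-8 Ω·m
A = π(d/2)² = π(1.8450e-04 m)² = 1.069e-07 m²
R₍20₎ = ρL/A = (5.30×10^-8)(1.84)/(1.069e-07) = 0.9119 Ω
R₍287₎ = R₍20₎(1 + αΔT) = 0.9119 × (1 + 0.0041×267) = 1.91 Ω
V = IR = 0.0091 × 1.91 = 0.0174 V

0.0174 V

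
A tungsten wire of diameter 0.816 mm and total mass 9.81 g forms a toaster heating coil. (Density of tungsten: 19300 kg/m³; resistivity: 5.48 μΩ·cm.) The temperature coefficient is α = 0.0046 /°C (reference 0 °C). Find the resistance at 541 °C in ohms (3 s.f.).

0.355 Ω

ρ = 5.48 μΩ·cm = 5.48×10^-8 Ω·m
A = π(d/2)² = π(4.0800e-04 m)² = 5.2296e-07 m²
L = m/(density·A) = 0.00981/(19300×5.2296e-07) = 0.9719 m
R = ρL/A = (5.48×10^-8)(0.9719)/(5.2296e-07) = 0.1018 Ω
R(541 °C) = 0.1018 × (1 + 0.0046×541) = 0.355 Ω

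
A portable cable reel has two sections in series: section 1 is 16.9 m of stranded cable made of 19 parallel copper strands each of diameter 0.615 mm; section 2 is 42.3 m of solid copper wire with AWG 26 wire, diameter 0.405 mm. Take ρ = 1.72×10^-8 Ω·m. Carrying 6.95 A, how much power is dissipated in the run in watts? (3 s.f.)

275 W

Section 1: A_strand = π(3.0750e-04)² = 2.971e-07 m²; R₁ = ρL/(N·A_s) = (1.72×10^-8)(16.9)/(19×2.971e-07) = 0.0515 Ω
Section 2: A = π(0.405/2 mm)² = π(2.0250e-04 m)² = 1.288e-07 m²
R₂ = (1.72×10^-8)(42.3)/(1.288e-07) = 5.648 Ω
R = R₁ + R₂ = 5.699 Ω
P = I²R = (6.95)² × 5.699 = 275 W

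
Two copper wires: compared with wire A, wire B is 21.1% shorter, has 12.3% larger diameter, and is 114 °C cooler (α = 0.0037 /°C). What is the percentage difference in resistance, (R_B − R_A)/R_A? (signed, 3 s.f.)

-63.8%

R ∝ ρL/d² with ρ ∝ (1+αΔT), so R_B/R_A = (1 − 21.1/100) × (1 + 12.3/100)⁻² × (1 − 0.0037×114)
= 0.789 × 0.7929 × 0.5782 = 0.3617
(R_B − R_A)/R_A = 0.3617 − 1 = -63.8%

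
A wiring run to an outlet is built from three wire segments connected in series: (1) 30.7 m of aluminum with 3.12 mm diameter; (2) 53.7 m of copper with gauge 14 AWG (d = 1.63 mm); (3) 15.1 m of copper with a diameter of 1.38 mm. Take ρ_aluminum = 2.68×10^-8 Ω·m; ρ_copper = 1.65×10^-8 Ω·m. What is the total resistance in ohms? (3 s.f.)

0.699 Ω

Seg 1: A = π(d/2)² = π(1.5600e-03 m)² = 7.645e-06 m²
R_1 = (2.68×10^-8)(30.7)/(7.645e-06) = 0.1076 Ω
Seg 2: A = π(1.63/2 mm)² = π(8.1500e-04 m)² = 2.087e-06 m²
R_2 = (1.65×10^-8)(53.7)/(2.087e-06) = 0.4246 Ω
Seg 3: A = π(d/2)² = π(6.9000e-04 m)² = 1.496e-06 m²
R_3 = (1.65×10^-8)(15.1)/(1.496e-06) = 0.1666 Ω
R_total = R_1 + R_2 + R_3 = 0.699 Ω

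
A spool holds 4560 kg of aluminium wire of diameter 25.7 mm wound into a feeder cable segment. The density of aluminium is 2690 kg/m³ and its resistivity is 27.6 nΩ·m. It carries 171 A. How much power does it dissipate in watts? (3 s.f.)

ρ = 27.6 nΩ·m = 2.76×10^-8 Ω·m
A = π(d/2)² = π(1.2850e-02 m)² = 5.1875e-04 m²
L = m/(density·A) = 4560/(2690×5.1875e-04) = 3268 m
R = ρL/A = (2.76×10^-8)(3268)/(5.1875e-04) = 0.1739 Ω
P = I²R = (171)² × 0.1739 = 5080 W

5080 W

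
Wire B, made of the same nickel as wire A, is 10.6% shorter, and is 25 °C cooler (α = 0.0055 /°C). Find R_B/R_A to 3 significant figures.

R ∝ ρL/d² with ρ ∝ (1+αΔT), so R_B/R_A = (1 − 10.6/100) × (1 − 0.0055×25)
= 0.894 × 0.8625 = 0.771

0.771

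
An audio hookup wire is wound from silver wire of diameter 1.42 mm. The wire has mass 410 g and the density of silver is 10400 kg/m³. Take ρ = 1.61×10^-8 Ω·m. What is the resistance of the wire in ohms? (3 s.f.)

A = π(d/2)² = π(7.1000e-04 m)² = 1.5837e-06 m²
L = m/(density·A) = 0.41/(10400×1.5837e-06) = 24.89 m
R = ρL/A = (1.61×10^-8)(24.89)/(1.5837e-06) = 0.253 Ω

0.253 Ω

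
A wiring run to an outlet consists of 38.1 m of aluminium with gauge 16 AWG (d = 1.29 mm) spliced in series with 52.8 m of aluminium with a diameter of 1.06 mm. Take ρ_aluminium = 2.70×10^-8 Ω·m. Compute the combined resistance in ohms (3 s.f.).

Segment 1: A = π(1.29/2 mm)² = π(6.4500e-04 m)² = 1.307e-06 m²
R₁ = ρL/A = (2.70×10^-8)(38.1)/(1.307e-06) = 0.7871 Ω
Segment 2: A = π(d/2)² = π(5.3000e-04 m)² = 8.825e-07 m²
R₂ = (2.70×10^-8)(52.8)/(8.825e-07) = 1.615 Ω
R = R₁ + R₂ = 2.40 Ω

2.40 Ω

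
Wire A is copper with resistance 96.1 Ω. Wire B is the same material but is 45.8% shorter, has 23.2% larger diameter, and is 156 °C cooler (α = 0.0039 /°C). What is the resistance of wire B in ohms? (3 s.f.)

13.4 Ω

R ∝ ρL/d² with ρ ∝ (1+αΔT), so R_B/R_A = (1 − 45.8/100) × (1 + 23.2/100)⁻² × (1 − 0.0039×156)
= 0.542 × 0.6588 × 0.3916 = 0.1398
R_B = 0.1398 × 96.1 = 13.4 Ω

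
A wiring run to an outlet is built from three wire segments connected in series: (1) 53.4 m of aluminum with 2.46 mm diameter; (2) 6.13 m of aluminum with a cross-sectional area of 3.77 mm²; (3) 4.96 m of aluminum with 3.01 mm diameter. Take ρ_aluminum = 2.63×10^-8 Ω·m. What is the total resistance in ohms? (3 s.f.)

Seg 1: A = π(d/2)² = π(1.2300e-03 m)² = 4.753e-06 m²
R_1 = (2.63×10^-8)(53.4)/(4.753e-06) = 0.2955 Ω
Seg 2: A = 3.77 mm² = 3.770e-06 m²
R_2 = (2.63×10^-8)(6.13)/(3.770e-06) = 0.04276 Ω
Seg 3: A = π(d/2)² = π(1.5050e-03 m)² = 7.116e-06 m²
R_3 = (2.63×10^-8)(4.96)/(7.116e-06) = 0.01833 Ω
R_total = R_1 + R_2 + R_3 = 0.357 Ω

0.357 Ω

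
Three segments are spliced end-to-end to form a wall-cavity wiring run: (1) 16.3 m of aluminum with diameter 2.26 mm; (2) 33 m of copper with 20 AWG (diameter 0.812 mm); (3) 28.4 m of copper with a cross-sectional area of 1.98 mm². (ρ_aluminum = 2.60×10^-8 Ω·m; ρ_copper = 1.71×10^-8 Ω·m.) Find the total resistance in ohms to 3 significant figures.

1.44 Ω

Seg 1: A = π(d/2)² = π(1.1300e-03 m)² = 4.011e-06 m²
R_1 = (2.60×10^-8)(16.3)/(4.011e-06) = 0.1056 Ω
Seg 2: A = π(0.812/2 mm)² = π(4.0600e-04 m)² = 5.178e-07 m²
R_2 = (1.71×10^-8)(33)/(5.178e-07) = 1.09 Ω
Seg 3: A = 1.98 mm² = 1.980e-06 m²
R_3 = (1.71×10^-8)(28.4)/(1.980e-06) = 0.2453 Ω
R_total = R_1 + R_2 + R_3 = 1.44 Ω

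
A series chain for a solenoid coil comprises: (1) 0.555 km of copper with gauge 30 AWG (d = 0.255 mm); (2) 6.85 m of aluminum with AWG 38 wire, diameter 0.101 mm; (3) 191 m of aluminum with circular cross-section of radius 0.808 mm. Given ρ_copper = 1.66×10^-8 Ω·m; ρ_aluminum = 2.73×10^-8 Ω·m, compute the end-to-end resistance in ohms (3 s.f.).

Seg 1: A = π(0.255/2 mm)² = π(1.2750e-04 m)² = 5.107e-08 m²
R_1 = (1.66×10^-8)(555)/(5.107e-08) = 180.4 Ω
Seg 2: A = π(0.101/2 mm)² = π(5.0500e-05 m)² = 8.012e-09 m²
R_2 = (2.73×10^-8)(6.85)/(8.012e-09) = 23.34 Ω
Seg 3: A = πr² = π(8.0800e-04 m)² = 2.051e-06 m²
R_3 = (2.73×10^-8)(191)/(2.051e-06) = 2.542 Ω
R_total = R_1 + R_2 + R_3 = 206 Ω

206 Ω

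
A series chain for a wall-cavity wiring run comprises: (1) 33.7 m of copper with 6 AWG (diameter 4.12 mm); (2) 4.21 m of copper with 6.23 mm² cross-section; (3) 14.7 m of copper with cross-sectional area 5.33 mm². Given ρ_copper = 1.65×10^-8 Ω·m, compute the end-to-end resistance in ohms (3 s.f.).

0.0984 Ω

Seg 1: A = π(4.12/2 mm)² = π(2.0600e-03 m)² = 1.333e-05 m²
R_1 = (1.65×10^-8)(33.7)/(1.333e-05) = 0.04171 Ω
Seg 2: A = 6.23 mm² = 6.230e-06 m²
R_2 = (1.65×10^-8)(4.21)/(6.230e-06) = 0.01115 Ω
Seg 3: A = 5.33 mm² = 5.330e-06 m²
R_3 = (1.65×10^-8)(14.7)/(5.330e-06) = 0.04551 Ω
R_total = R_1 + R_2 + R_3 = 0.0984 Ω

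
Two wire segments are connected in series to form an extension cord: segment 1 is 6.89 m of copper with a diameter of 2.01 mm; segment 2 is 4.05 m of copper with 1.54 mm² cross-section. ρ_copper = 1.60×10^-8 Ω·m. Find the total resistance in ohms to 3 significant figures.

0.0768 Ω

Segment 1: A = π(d/2)² = π(1.0050e-03 m)² = 3.173e-06 m²
R₁ = ρL/A = (1.60×10^-8)(6.89)/(3.173e-06) = 0.03474 Ω
Segment 2: A = 1.54 mm² = 1.540e-06 m²
R₂ = (1.60×10^-8)(4.05)/(1.540e-06) = 0.04208 Ω
R = R₁ + R₂ = 0.0768 Ω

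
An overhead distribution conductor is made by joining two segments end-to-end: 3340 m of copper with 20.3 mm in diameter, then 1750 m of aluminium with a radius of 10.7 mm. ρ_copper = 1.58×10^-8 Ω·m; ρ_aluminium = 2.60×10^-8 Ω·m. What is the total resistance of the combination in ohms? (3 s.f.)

Segment 1: A = π(d/2)² = π(1.0150e-02 m)² = 3.237e-04 m²
R₁ = ρL/A = (1.58×10^-8)(3340)/(3.237e-04) = 0.1631 Ω
Segment 2: A = πr² = π(1.0700e-02 m)² = 3.597e-04 m²
R₂ = (2.60×10^-8)(1750)/(3.597e-04) = 0.1265 Ω
R = R₁ + R₂ = 0.290 Ω

0.290 Ω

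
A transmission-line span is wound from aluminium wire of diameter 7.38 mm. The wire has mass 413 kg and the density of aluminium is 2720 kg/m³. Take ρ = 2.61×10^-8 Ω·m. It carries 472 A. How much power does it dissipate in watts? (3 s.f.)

A = π(d/2)² = π(3.6900e-03 m)² = 4.2776e-05 m²
L = m/(density·A) = 413/(2720×4.2776e-05) = 3550 m
R = ρL/A = (2.61×10^-8)(3550)/(4.2776e-05) = 2.166 Ω
P = I²R = (472)² × 2.166 = 4.83×10^5 W

4.83×10^5 W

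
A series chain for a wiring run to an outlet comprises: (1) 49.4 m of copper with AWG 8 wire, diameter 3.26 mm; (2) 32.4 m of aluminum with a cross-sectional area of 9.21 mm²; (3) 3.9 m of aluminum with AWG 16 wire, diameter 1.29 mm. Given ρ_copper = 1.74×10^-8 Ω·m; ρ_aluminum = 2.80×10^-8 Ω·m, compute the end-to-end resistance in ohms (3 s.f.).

Seg 1: A = π(3.26/2 mm)² = π(1.6300e-03 m)² = 8.347e-06 m²
R_1 = (1.74×10^-8)(49.4)/(8.347e-06) = 0.103 Ω
Seg 2: A = 9.21 mm² = 9.210e-06 m²
R_2 = (2.80×10^-8)(32.4)/(9.210e-06) = 0.0985 Ω
Seg 3: A = π(1.29/2 mm)² = π(6.4500e-04 m)² = 1.307e-06 m²
R_3 = (2.80×10^-8)(3.9)/(1.307e-06) = 0.08355 Ω
R_total = R_1 + R_2 + R_3 = 0.285 Ω

0.285 Ω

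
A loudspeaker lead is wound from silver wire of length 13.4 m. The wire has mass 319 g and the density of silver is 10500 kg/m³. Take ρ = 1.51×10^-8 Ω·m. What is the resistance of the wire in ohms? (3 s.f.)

A = m/(density·L) = 0.319/(10500×13.4) = 2.2672e-06 m²
R = ρL/A = (1.51×10^-8)(13.4)/(2.2672e-06) = 0.0892 Ω

0.0892 Ω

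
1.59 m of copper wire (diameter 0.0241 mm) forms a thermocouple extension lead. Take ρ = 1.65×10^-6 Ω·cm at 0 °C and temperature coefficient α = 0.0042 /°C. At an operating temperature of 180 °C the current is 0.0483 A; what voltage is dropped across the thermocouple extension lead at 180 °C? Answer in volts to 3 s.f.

ρ = 1.65×10^-6 Ω·cm = 1.65×10^-8 Ω·m
A = π(d/2)² = π(1.2050e-05 m)² = 4.562e-10 m²
R₍0₎ = ρL/A = (1.65×10^-8)(1.59)/(4.562e-10) = 57.51 Ω
R₍180₎ = R₍0₎(1 + αΔT) = 57.51 × (1 + 0.0042×180) = 101 Ω
V = IR = 0.0483 × 101 = 4.88 V

4.88 V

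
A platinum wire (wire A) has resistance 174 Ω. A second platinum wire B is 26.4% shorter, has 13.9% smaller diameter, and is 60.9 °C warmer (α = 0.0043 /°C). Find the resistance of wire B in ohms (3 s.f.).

218 Ω

R ∝ ρL/d² with ρ ∝ (1+αΔT), so R_B/R_A = (1 − 26.4/100) × (1 − 13.9/100)⁻² × (1 + 0.0043×60.9)
= 0.736 × 1.349 × 1.262 = 1.253
R_B = 1.253 × 174 = 218 Ω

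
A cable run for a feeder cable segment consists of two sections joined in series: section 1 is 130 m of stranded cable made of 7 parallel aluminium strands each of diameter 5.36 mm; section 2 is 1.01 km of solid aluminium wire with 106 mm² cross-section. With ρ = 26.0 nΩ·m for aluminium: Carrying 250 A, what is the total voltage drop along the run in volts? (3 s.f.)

67.3 V

ρ = 26.0 nΩ·m = 2.60×10^-8 Ω·m
Section 1: A_strand = π(2.6800e-03)² = 2.256e-05 m²; R₁ = ρL/(N·A_s) = (2.60×10^-8)(130)/(7×2.256e-05) = 0.0214 Ω
Section 2: A = 106 mm² = 1.060e-04 m²
R₂ = (2.60×10^-8)(1010)/(1.060e-04) = 0.2477 Ω
R = R₁ + R₂ = 0.2691 Ω
V = IR = 250 × 0.2691 = 67.3 V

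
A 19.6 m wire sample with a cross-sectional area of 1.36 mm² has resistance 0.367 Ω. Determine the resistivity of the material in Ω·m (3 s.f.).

A = 1.36 mm² = 1.360e-06 m²
ρ = RA/L = (0.367)(1.360e-06)/(19.6) = 2.55×10^-8 Ω·m

2.55×10^-8 Ω·m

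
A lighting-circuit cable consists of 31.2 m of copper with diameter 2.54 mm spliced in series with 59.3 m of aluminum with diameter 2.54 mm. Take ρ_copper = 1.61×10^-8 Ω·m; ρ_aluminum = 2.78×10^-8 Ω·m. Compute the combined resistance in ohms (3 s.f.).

Segment 1: A = π(d/2)² = π(1.2700e-03 m)² = 5.067e-06 m²
R₁ = ρL/A = (1.61×10^-8)(31.2)/(5.067e-06) = 0.09913 Ω
R₂ = (2.78×10^-8)(59.3)/(5.067e-06) = 0.3253 Ω
R = R₁ + R₂ = 0.424 Ω

0.424 Ω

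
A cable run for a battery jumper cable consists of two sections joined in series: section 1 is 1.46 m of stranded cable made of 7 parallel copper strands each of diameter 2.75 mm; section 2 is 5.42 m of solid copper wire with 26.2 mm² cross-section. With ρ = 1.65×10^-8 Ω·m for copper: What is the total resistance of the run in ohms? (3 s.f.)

Section 1: A_strand = π(1.3750e-03)² = 5.940e-06 m²; R₁ = ρL/(N·A_s) = (1.65×10^-8)(1.46)/(7×5.940e-06) = 5.794×10^-4 Ω
Section 2: A = 26.2 mm² = 2.620e-05 m²
R₂ = (1.65×10^-8)(5.42)/(2.620e-05) = 0.003413 Ω
R = R₁ + R₂ = 0.00399 Ω

0.00399 Ω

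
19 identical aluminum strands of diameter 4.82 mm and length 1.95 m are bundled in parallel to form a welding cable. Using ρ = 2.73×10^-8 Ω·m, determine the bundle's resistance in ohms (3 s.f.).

1.54×10^-4 Ω

A_strand = π(2.4100e-03 m)² = 1.825e-05 m²
R_strand = ρL/A = (2.73×10^-8)(1.95)/(1.825e-05) = 0.002918 Ω
R_total = R_strand/N = 0.002918/19 = 1.54×10^-4 Ω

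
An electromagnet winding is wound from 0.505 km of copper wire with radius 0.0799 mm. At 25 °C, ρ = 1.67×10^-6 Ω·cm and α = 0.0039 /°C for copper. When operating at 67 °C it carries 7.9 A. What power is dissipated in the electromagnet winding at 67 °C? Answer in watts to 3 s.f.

ρ = 1.67×10^-6 Ω·cm = 1.67×10^-8 Ω·m
A = πr² = π(7.9900e-05 m)² = 2.006e-08 m²
R₍25₎ = ρL/A = (1.67×10^-8)(505)/(2.006e-08) = 420.5 Ω
R₍67₎ = R₍25₎(1 + αΔT) = 420.5 × (1 + 0.0039×42) = 489.4 Ω
P = I²R = (7.9)² × 489.4 = 30500 W

30500 W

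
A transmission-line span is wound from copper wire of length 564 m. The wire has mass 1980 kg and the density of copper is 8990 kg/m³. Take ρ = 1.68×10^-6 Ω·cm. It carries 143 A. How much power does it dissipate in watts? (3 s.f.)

496 W

ρ = 1.68×10^-6 Ω·cm = 1.68×10^-8 Ω·m
A = m/(density·L) = 1980/(8990×564) = 3.9050e-04 m²
R = ρL/A = (1.68×10^-8)(564)/(3.9050e-04) = 0.02426 Ω
P = I²R = (143)² × 0.02426 = 496 W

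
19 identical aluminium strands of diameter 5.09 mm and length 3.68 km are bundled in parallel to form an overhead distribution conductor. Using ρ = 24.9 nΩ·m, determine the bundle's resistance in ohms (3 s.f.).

ρ = 24.9 nΩ·m = 2.49×10^-8 Ω·m
A_strand = π(2.5450e-03 m)² = 2.035e-05 m²
R_strand = ρL/A = (2.49×10^-8)(3680)/(2.035e-05) = 4.503 Ω
R_total = R_strand/N = 4.503/19 = 0.237 Ω

0.237 Ω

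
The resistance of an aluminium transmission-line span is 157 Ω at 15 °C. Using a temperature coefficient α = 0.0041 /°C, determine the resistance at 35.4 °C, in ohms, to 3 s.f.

170 Ω

ΔT = 35.4 − 15 = 20.4 °C
R = R₀(1 + αΔT) = 157 × (1 + 0.0041×20.4) = 157 × 1.084 = 170 Ω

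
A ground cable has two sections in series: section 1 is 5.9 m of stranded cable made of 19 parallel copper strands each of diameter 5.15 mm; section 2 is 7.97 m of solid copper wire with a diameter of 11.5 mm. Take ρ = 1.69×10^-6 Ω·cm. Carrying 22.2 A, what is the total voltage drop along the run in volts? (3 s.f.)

0.0344 V

ρ = 1.69×10^-6 Ω·cm = 1.69×10^-8 Ω·m
Section 1: A_strand = π(2.5750e-03)² = 2.083e-05 m²; R₁ = ρL/(N·A_s) = (1.69×10^-8)(5.9)/(19×2.083e-05) = 2.519×10^-4 Ω
Section 2: A = π(d/2)² = π(5.7500e-03 m)² = 1.039e-04 m²
R₂ = (1.69×10^-8)(7.97)/(1.039e-04) = 0.001297 Ω
R = R₁ + R₂ = 0.001549 Ω
V = IR = 22.2 × 0.001549 = 0.0344 V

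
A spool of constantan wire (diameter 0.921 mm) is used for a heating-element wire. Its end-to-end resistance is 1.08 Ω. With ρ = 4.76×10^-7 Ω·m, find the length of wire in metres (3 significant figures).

1.51 m

A = π(d/2)² = π(4.6050e-04 m)² = 6.662e-07 m²
L = RA/ρ = (1.08)(6.662e-07)/(4.76×10^-7) = 1.51 m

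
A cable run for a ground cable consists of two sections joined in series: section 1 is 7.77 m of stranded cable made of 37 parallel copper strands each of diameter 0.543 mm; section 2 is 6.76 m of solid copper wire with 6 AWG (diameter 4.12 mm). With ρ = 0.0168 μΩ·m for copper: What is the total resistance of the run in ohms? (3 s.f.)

0.0238 Ω

ρ = 0.0168 μΩ·m = 1.68×10^-8 Ω·m
Section 1: A_strand = π(2.7150e-04)² = 2.316e-07 m²; R₁ = ρL/(N·A_s) = (1.68×10^-8)(7.77)/(37×2.316e-07) = 0.01523 Ω
Section 2: A = π(4.12/2 mm)² = π(2.0600e-03 m)² = 1.333e-05 m²
R₂ = (1.68×10^-8)(6.76)/(1.333e-05) = 0.008519 Ω
R = R₁ + R₂ = 0.0238 Ω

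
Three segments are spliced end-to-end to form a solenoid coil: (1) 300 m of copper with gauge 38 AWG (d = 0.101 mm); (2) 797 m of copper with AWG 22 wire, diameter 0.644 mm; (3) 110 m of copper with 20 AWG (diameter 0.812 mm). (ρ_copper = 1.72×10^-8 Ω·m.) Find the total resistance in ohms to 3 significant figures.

690 Ω

Seg 1: A = π(0.101/2 mm)² = π(5.0500e-05 m)² = 8.012e-09 m²
R_1 = (1.72×10^-8)(300)/(8.012e-09) = 644 Ω
Seg 2: A = π(0.644/2 mm)² = π(3.2200e-04 m)² = 3.257e-07 m²
R_2 = (1.72×10^-8)(797)/(3.257e-07) = 42.08 Ω
Seg 3: A = π(0.812/2 mm)² = π(4.0600e-04 m)² = 5.178e-07 m²
R_3 = (1.72×10^-8)(110)/(5.178e-07) = 3.654 Ω
R_total = R_1 + R_2 + R_3 = 690 Ω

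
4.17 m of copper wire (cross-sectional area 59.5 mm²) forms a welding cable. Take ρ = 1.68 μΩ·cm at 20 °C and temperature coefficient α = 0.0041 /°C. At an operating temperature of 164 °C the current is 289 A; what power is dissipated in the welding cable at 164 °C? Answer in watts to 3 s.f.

156 W

ρ = 1.68 μΩ·cm = 1.68×10^-8 Ω·m
A = 59.5 mm² = 5.950e-05 m²
R₍20₎ = ρL/A = (1.68×10^-8)(4.17)/(5.950e-05) = 0.001177 Ω
R₍164₎ = R₍20₎(1 + αΔT) = 0.001177 × (1 + 0.0041×144) = 0.001873 Ω
P = I²R = (289)² × 0.001873 = 156 W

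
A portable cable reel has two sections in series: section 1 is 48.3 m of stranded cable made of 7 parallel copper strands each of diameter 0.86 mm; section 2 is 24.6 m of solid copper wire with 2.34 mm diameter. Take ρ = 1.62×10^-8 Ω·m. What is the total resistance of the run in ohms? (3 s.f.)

Section 1: A_strand = π(4.3000e-04)² = 5.809e-07 m²; R₁ = ρL/(N·A_s) = (1.62×10^-8)(48.3)/(7×5.809e-07) = 0.1924 Ω
Section 2: A = π(d/2)² = π(1.1700e-03 m)² = 4.301e-06 m²
R₂ = (1.62×10^-8)(24.6)/(4.301e-06) = 0.09267 Ω
R = R₁ + R₂ = 0.285 Ω

0.285 Ω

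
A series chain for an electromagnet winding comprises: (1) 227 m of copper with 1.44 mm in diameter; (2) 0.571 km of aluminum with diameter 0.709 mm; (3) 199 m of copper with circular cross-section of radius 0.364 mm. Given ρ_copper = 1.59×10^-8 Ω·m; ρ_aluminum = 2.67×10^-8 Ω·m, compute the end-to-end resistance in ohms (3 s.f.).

Seg 1: A = π(d/2)² = π(7.2000e-04 m)² = 1.629e-06 m²
R_1 = (1.59×10^-8)(227)/(1.629e-06) = 2.216 Ω
Seg 2: A = π(d/2)² = π(3.5450e-04 m)² = 3.948e-07 m²
R_2 = (2.67×10^-8)(571)/(3.948e-07) = 38.62 Ω
Seg 3: A = πr² = π(3.6400e-04 m)² = 4.162e-07 m²
R_3 = (1.59×10^-8)(199)/(4.162e-07) = 7.601 Ω
R_total = R_1 + R_2 + R_3 = 48.4 Ω

48.4 Ω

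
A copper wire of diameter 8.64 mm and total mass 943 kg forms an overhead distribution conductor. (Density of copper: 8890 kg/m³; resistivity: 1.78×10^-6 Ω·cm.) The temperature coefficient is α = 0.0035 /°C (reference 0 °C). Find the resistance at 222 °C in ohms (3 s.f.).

ρ = 1.78×10^-6 Ω·cm = 1.78×10^-8 Ω·m
A = π(d/2)² = π(4.3200e-03 m)² = 5.8630e-05 m²
L = m/(density·A) = 943/(8890×5.8630e-05) = 1809 m
R = ρL/A = (1.78×10^-8)(1809)/(5.8630e-05) = 0.5493 Ω
R(222 °C) = 0.5493 × (1 + 0.0035×222) = 0.976 Ω

0.976 Ω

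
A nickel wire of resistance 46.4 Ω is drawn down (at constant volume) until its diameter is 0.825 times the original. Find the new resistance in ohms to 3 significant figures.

100 Ω

Volume constant ⇒ L' = L/r² with r = 0.825. R' = ρL'/A' = ρ(L/r²)/(πr²d₀²/4) = R/r⁴.
R' = 2.159 × 46.4 = 100 Ω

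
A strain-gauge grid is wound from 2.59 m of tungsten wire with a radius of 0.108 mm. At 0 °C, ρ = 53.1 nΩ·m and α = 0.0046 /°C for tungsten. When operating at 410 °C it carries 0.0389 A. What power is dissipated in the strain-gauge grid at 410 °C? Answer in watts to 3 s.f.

ρ = 53.1 nΩ·m = 5.31×10^-8 Ω·m
A = πr² = π(1.0800e-04 m)² = 3.664e-08 m²
R₍0₎ = ρL/A = (5.31×10^-8)(2.59)/(3.664e-08) = 3.753 Ω
R₍410₎ = R₍0₎(1 + αΔT) = 3.753 × (1 + 0.0046×410) = 10.83 Ω
P = I²R = (0.0389)² × 10.83 = 0.0164 W

0.0164 W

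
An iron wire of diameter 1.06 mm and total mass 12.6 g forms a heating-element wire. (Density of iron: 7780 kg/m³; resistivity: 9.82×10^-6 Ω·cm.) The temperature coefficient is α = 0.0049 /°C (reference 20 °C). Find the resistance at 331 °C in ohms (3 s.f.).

0.515 Ω

ρ = 9.82×10^-6 Ω·cm = 9.82×10^-8 Ω·m
A = π(d/2)² = π(5.3000e-04 m)² = 8.8247e-07 m²
L = m/(density·A) = 0.0126/(7780×8.8247e-07) = 1.835 m
R = ρL/A = (9.82×10^-8)(1.835)/(8.8247e-07) = 0.2042 Ω
R(331 °C) = 0.2042 × (1 + 0.0049×311) = 0.515 Ω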